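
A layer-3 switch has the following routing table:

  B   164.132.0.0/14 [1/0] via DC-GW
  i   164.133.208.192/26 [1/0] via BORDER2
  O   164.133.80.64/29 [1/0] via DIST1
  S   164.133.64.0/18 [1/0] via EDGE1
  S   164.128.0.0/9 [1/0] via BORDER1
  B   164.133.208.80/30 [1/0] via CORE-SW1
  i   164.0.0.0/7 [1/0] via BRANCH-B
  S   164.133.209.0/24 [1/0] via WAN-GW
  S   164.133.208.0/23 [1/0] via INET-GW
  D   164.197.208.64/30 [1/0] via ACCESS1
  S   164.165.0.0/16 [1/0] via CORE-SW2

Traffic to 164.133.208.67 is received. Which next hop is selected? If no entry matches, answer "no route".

Routes whose prefix contains 164.133.208.67:
  164.0.0.0/7 (164.0.0.0 - 165.255.255.255) -> BRANCH-B
  164.128.0.0/9 (164.128.0.0 - 164.255.255.255) -> BORDER1
  164.132.0.0/14 (164.132.0.0 - 164.135.255.255) -> DC-GW
  164.133.208.0/23 (164.133.208.0 - 164.133.209.255) -> INET-GW
More-specific entries that do NOT match:
  164.133.208.80/30 (164.133.208.80 - 164.133.208.83) does not contain 164.133.208.67
  164.197.208.64/30 (164.197.208.64 - 164.197.208.67) does not contain 164.133.208.67
  164.133.80.64/29 (164.133.80.64 - 164.133.80.71) does not contain 164.133.208.67
  164.133.208.192/26 (164.133.208.192 - 164.133.208.255) does not contain 164.133.208.67
  164.133.209.0/24 (164.133.209.0 - 164.133.209.255) does not contain 164.133.208.67
Longest matching prefix is /23 -> next hop INET-GW.

INET-GW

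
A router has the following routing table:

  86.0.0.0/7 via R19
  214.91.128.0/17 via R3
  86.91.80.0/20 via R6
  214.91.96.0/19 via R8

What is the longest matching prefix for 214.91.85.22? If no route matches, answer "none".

none

214.91.85.22 is outside every listed prefix and there is no default route.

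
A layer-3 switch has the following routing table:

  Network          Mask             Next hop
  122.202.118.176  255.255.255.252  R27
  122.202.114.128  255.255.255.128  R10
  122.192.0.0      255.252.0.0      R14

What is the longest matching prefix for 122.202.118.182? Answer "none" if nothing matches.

122.202.118.182 is outside every listed prefix and there is no default route.

none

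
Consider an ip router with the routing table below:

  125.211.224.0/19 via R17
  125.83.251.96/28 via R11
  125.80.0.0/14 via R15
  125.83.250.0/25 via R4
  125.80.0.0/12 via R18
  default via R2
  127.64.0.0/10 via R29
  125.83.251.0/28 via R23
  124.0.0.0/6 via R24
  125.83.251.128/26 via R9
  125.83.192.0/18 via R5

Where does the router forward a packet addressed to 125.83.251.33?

R5

Routes whose prefix contains 125.83.251.33:
  0.0.0.0/0 (default, matches everything) -> R2
  124.0.0.0/6 (124.0.0.0 - 127.255.255.255) -> R24
  125.80.0.0/12 (125.80.0.0 - 125.95.255.255) -> R18
  125.80.0.0/14 (125.80.0.0 - 125.83.255.255) -> R15
  125.83.192.0/18 (125.83.192.0 - 125.83.255.255) -> R5
More-specific entries that do NOT match:
  125.83.251.96/28 (125.83.251.96 - 125.83.251.111) does not contain 125.83.251.33
  125.83.251.0/28 (125.83.251.0 - 125.83.251.15) does not contain 125.83.251.33
  125.83.251.128/26 (125.83.251.128 - 125.83.251.191) does not contain 125.83.251.33
  125.83.250.0/25 (125.83.250.0 - 125.83.250.127) does not contain 125.83.251.33
  125.211.224.0/19 (125.211.224.0 - 125.211.255.255) does not contain 125.83.251.33
Longest matching prefix is /18 -> next hop R5.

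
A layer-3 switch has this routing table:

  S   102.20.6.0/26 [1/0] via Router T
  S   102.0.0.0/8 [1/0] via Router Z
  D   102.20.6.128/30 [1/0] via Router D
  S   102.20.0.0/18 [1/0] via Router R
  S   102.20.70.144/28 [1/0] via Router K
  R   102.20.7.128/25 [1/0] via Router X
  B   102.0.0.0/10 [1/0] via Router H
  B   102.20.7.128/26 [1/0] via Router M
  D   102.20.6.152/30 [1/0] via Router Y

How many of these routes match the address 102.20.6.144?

Prefixes containing 102.20.6.144:
  102.0.0.0/8 (102.0.0.0 - 102.255.255.255)
  102.0.0.0/10 (102.0.0.0 - 102.63.255.255)
  102.20.0.0/18 (102.20.0.0 - 102.20.63.255)
Total matching entries: 3.

3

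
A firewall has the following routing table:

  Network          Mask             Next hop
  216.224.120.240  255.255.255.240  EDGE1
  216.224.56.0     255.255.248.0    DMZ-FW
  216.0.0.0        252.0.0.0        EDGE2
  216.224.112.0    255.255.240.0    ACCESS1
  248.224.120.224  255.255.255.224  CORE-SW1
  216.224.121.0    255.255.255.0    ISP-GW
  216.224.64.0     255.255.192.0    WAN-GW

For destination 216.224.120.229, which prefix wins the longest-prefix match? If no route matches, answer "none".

Entries matching 216.224.120.229:
  216.0.0.0/6 (216.0.0.0 - 219.255.255.255)
  216.224.64.0/18 (216.224.64.0 - 216.224.127.255)
  216.224.112.0/20 (216.224.112.0 - 216.224.127.255)
Most specific is 216.224.112.0/20.

216.224.112.0/20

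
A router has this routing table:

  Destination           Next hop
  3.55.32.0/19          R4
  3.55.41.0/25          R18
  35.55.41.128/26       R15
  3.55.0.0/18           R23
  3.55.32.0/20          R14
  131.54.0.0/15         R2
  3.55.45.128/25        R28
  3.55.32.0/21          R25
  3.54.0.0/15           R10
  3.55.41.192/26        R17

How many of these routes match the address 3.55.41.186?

Prefixes containing 3.55.41.186:
  3.54.0.0/15 (3.54.0.0 - 3.55.255.255)
  3.55.0.0/18 (3.55.0.0 - 3.55.63.255)
  3.55.32.0/19 (3.55.32.0 - 3.55.63.255)
  3.55.32.0/20 (3.55.32.0 - 3.55.47.255)
Total matching entries: 4.

4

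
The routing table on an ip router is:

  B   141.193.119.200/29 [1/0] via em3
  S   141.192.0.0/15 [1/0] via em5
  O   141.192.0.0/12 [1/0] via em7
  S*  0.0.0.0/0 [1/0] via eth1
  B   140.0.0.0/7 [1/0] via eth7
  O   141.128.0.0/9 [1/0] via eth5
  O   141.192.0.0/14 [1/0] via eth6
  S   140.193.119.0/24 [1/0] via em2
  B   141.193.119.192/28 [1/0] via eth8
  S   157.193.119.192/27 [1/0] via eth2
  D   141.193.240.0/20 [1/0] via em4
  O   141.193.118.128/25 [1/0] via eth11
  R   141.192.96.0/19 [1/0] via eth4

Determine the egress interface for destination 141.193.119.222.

Routes whose prefix contains 141.193.119.222:
  0.0.0.0/0 (default, matches everything) -> eth1
  140.0.0.0/7 (140.0.0.0 - 141.255.255.255) -> eth7
  141.128.0.0/9 (141.128.0.0 - 141.255.255.255) -> eth5
  141.192.0.0/12 (141.192.0.0 - 141.207.255.255) -> em7
  141.192.0.0/14 (141.192.0.0 - 141.195.255.255) -> eth6
  141.192.0.0/15 (141.192.0.0 - 141.193.255.255) -> em5
More-specific entries that do NOT match:
  141.193.119.200/29 (141.193.119.200 - 141.193.119.207) does not contain 141.193.119.222
  141.193.119.192/28 (141.193.119.192 - 141.193.119.207) does not contain 141.193.119.222
  157.193.119.192/27 (157.193.119.192 - 157.193.119.223) does not contain 141.193.119.222
  141.193.118.128/25 (141.193.118.128 - 141.193.118.255) does not contain 141.193.119.222
  140.193.119.0/24 (140.193.119.0 - 140.193.119.255) does not contain 141.193.119.222
  141.193.240.0/20 (141.193.240.0 - 141.193.255.255) does not contain 141.193.119.222
  141.192.96.0/19 (141.192.96.0 - 141.192.127.255) does not contain 141.193.119.222
Longest matching prefix is /15 -> interface em5.

em5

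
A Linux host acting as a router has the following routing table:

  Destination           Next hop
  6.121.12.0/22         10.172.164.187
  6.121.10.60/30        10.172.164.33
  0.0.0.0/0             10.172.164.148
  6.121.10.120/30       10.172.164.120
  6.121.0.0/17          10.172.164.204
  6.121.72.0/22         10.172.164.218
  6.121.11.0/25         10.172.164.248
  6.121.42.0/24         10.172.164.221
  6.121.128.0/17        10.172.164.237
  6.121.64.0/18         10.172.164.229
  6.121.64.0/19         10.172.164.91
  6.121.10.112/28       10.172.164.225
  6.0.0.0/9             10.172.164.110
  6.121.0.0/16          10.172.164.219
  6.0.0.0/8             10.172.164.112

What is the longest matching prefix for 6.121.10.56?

6.121.0.0/17

Entries matching 6.121.10.56:
  0.0.0.0/0 (default, matches everything)
  6.0.0.0/8 (6.0.0.0 - 6.255.255.255)
  6.0.0.0/9 (6.0.0.0 - 6.127.255.255)
  6.121.0.0/16 (6.121.0.0 - 6.121.255.255)
  6.121.0.0/17 (6.121.0.0 - 6.121.127.255)
Most specific is 6.121.0.0/17.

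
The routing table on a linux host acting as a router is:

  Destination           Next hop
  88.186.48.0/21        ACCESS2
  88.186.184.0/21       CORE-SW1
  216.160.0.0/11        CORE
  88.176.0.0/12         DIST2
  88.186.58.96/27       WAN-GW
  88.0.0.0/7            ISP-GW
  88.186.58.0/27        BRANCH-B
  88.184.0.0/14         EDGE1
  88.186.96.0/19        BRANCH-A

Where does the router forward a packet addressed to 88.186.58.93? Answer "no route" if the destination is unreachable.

Routes whose prefix contains 88.186.58.93:
  88.0.0.0/7 (88.0.0.0 - 89.255.255.255) -> ISP-GW
  88.176.0.0/12 (88.176.0.0 - 88.191.255.255) -> DIST2
  88.184.0.0/14 (88.184.0.0 - 88.187.255.255) -> EDGE1
More-specific entries that do NOT match:
  88.186.58.96/27 (88.186.58.96 - 88.186.58.127) does not contain 88.186.58.93
  88.186.58.0/27 (88.186.58.0 - 88.186.58.31) does not contain 88.186.58.93
  88.186.48.0/21 (88.186.48.0 - 88.186.55.255) does not contain 88.186.58.93
  88.186.184.0/21 (88.186.184.0 - 88.186.191.255) does not contain 88.186.58.93
  88.186.96.0/19 (88.186.96.0 - 88.186.127.255) does not contain 88.186.58.93
Longest matching prefix is /14 -> next hop EDGE1.

EDGE1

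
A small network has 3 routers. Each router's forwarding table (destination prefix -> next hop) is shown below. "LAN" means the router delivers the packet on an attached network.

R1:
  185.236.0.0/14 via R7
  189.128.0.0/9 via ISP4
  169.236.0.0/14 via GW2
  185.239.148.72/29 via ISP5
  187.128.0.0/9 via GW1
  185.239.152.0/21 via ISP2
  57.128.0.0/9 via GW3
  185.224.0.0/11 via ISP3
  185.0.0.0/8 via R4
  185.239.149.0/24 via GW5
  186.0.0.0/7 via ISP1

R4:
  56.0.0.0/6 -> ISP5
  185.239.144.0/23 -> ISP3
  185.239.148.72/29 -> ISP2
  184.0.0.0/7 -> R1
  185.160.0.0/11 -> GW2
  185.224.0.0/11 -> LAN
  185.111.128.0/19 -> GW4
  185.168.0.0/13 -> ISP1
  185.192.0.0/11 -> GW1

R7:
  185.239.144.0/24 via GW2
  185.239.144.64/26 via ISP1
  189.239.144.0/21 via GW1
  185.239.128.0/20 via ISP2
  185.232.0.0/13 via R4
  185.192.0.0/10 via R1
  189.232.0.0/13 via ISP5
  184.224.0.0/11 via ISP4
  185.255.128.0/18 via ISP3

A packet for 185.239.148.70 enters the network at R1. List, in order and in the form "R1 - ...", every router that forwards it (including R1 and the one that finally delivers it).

R1 - R7 - R4

At R1: longest match for 185.239.148.70 is 185.236.0.0/14 -> R7
At R7: longest match for 185.239.148.70 is 185.232.0.0/13 -> R4
At R4: longest match for 185.239.148.70 is 185.224.0.0/11 -> LAN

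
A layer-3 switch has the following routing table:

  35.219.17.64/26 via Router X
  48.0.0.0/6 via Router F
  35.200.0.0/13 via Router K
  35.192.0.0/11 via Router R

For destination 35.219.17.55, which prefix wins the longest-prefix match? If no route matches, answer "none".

Entries matching 35.219.17.55:
  35.192.0.0/11 (35.192.0.0 - 35.223.255.255)
Most specific is 35.192.0.0/11.

35.192.0.0/11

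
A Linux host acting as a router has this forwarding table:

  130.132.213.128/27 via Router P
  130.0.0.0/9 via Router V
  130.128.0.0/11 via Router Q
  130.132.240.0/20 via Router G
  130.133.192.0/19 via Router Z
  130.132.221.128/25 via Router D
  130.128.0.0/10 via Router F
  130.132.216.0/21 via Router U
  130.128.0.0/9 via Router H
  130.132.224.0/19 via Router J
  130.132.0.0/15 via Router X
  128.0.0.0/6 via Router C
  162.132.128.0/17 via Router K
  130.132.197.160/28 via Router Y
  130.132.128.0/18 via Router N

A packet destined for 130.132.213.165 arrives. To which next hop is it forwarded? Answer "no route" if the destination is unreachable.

Router X

Routes whose prefix contains 130.132.213.165:
  128.0.0.0/6 (128.0.0.0 - 131.255.255.255) -> Router C
  130.128.0.0/9 (130.128.0.0 - 130.255.255.255) -> Router H
  130.128.0.0/10 (130.128.0.0 - 130.191.255.255) -> Router F
  130.128.0.0/11 (130.128.0.0 - 130.159.255.255) -> Router Q
  130.132.0.0/15 (130.132.0.0 - 130.133.255.255) -> Router X
More-specific entries that do NOT match:
  130.132.197.160/28 (130.132.197.160 - 130.132.197.175) does not contain 130.132.213.165
  130.132.213.128/27 (130.132.213.128 - 130.132.213.159) does not contain 130.132.213.165
  130.132.221.128/25 (130.132.221.128 - 130.132.221.255) does not contain 130.132.213.165
  130.132.216.0/21 (130.132.216.0 - 130.132.223.255) does not contain 130.132.213.165
  130.132.240.0/20 (130.132.240.0 - 130.132.255.255) does not contain 130.132.213.165
  130.133.192.0/19 (130.133.192.0 - 130.133.223.255) does not contain 130.132.213.165
  130.132.224.0/19 (130.132.224.0 - 130.132.255.255) does not contain 130.132.213.165
  130.132.128.0/18 (130.132.128.0 - 130.132.191.255) does not contain 130.132.213.165
  162.132.128.0/17 (162.132.128.0 - 162.132.255.255) does not contain 130.132.213.165
Longest matching prefix is /15 -> next hop Router X.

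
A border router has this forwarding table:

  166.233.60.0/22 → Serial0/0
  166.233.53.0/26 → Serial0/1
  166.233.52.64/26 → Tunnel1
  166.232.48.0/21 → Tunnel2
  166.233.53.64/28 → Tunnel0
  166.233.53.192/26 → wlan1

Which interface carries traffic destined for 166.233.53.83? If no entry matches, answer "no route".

no route

No entry's prefix contains 166.233.53.83; there is no default route.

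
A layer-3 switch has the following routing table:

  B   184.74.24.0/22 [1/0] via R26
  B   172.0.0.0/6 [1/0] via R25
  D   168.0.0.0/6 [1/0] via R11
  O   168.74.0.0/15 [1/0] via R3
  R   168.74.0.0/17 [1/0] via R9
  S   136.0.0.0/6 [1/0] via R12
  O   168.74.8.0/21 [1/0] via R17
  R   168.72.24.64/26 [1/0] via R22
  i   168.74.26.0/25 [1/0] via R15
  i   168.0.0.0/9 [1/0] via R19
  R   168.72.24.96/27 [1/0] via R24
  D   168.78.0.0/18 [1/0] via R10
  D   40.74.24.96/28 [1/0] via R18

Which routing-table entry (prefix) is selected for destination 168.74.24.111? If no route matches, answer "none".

Entries matching 168.74.24.111:
  168.0.0.0/6 (168.0.0.0 - 171.255.255.255)
  168.0.0.0/9 (168.0.0.0 - 168.127.255.255)
  168.74.0.0/15 (168.74.0.0 - 168.75.255.255)
  168.74.0.0/17 (168.74.0.0 - 168.74.127.255)
Most specific is 168.74.0.0/17.

168.74.0.0/17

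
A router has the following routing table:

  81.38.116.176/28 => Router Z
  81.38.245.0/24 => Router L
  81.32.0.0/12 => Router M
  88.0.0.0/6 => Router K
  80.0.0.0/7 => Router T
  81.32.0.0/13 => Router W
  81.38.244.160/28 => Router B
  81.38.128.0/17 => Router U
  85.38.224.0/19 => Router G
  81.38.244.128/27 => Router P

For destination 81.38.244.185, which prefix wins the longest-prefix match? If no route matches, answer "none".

81.38.128.0/17

Entries matching 81.38.244.185:
  80.0.0.0/7 (80.0.0.0 - 81.255.255.255)
  81.32.0.0/12 (81.32.0.0 - 81.47.255.255)
  81.32.0.0/13 (81.32.0.0 - 81.39.255.255)
  81.38.128.0/17 (81.38.128.0 - 81.38.255.255)
Most specific is 81.38.128.0/17.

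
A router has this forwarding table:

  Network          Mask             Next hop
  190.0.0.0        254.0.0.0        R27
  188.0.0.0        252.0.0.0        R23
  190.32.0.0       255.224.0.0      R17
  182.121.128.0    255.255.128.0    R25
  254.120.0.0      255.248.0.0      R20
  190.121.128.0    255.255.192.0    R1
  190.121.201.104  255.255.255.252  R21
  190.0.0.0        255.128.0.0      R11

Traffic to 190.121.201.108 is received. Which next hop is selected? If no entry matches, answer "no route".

R11

Routes whose prefix contains 190.121.201.108:
  188.0.0.0/6 (188.0.0.0 - 191.255.255.255) -> R23
  190.0.0.0/7 (190.0.0.0 - 191.255.255.255) -> R27
  190.0.0.0/9 (190.0.0.0 - 190.127.255.255) -> R11
More-specific entries that do NOT match:
  190.121.201.104/30 (190.121.201.104 - 190.121.201.107) does not contain 190.121.201.108
  190.121.128.0/18 (190.121.128.0 - 190.121.191.255) does not contain 190.121.201.108
  182.121.128.0/17 (182.121.128.0 - 182.121.255.255) does not contain 190.121.201.108
  254.120.0.0/13 (254.120.0.0 - 254.127.255.255) does not contain 190.121.201.108
  190.32.0.0/11 (190.32.0.0 - 190.63.255.255) does not contain 190.121.201.108
Longest matching prefix is /9 -> next hop R11.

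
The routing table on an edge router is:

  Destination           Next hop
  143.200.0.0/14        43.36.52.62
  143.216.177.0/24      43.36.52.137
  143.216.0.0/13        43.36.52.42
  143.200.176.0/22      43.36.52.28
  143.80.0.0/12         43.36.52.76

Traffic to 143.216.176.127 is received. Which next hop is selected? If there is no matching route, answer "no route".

Routes whose prefix contains 143.216.176.127:
  143.216.0.0/13 (143.216.0.0 - 143.223.255.255) -> 43.36.52.42
More-specific entries that do NOT match:
  143.216.177.0/24 (143.216.177.0 - 143.216.177.255) does not contain 143.216.176.127
  143.200.176.0/22 (143.200.176.0 - 143.200.179.255) does not contain 143.216.176.127
  143.200.0.0/14 (143.200.0.0 - 143.203.255.255) does not contain 143.216.176.127
Longest matching prefix is /13 -> next hop 43.36.52.42.

43.36.52.42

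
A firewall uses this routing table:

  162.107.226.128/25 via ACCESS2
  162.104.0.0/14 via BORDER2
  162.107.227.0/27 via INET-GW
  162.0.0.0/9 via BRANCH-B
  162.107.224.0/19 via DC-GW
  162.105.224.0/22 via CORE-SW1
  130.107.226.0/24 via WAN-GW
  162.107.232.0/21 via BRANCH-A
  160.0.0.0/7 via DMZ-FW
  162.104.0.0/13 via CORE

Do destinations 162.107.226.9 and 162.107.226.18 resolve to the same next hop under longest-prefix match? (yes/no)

yes

162.107.226.9: longest match 162.107.224.0/19 -> DC-GW
162.107.226.18: longest match 162.107.224.0/19 -> DC-GW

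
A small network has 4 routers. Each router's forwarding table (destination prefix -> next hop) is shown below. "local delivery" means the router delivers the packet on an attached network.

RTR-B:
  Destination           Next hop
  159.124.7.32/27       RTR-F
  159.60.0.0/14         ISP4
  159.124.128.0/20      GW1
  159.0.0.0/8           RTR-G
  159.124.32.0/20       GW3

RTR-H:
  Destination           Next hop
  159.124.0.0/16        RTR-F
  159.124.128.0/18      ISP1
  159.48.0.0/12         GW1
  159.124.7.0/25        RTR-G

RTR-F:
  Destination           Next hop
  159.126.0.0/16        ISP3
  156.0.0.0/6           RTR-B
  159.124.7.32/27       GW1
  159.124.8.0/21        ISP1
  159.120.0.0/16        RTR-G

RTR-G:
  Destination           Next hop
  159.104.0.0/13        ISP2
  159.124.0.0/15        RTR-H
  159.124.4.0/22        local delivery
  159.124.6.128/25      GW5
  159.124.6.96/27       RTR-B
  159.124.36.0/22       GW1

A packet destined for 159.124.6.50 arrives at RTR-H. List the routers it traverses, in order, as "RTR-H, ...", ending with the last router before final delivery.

RTR-H, RTR-F, RTR-B, RTR-G

At RTR-H: longest match for 159.124.6.50 is 159.124.0.0/16 -> RTR-F
At RTR-F: longest match for 159.124.6.50 is 156.0.0.0/6 -> RTR-B
At RTR-B: longest match for 159.124.6.50 is 159.0.0.0/8 -> RTR-G
At RTR-G: longest match for 159.124.6.50 is 159.124.4.0/22 -> local delivery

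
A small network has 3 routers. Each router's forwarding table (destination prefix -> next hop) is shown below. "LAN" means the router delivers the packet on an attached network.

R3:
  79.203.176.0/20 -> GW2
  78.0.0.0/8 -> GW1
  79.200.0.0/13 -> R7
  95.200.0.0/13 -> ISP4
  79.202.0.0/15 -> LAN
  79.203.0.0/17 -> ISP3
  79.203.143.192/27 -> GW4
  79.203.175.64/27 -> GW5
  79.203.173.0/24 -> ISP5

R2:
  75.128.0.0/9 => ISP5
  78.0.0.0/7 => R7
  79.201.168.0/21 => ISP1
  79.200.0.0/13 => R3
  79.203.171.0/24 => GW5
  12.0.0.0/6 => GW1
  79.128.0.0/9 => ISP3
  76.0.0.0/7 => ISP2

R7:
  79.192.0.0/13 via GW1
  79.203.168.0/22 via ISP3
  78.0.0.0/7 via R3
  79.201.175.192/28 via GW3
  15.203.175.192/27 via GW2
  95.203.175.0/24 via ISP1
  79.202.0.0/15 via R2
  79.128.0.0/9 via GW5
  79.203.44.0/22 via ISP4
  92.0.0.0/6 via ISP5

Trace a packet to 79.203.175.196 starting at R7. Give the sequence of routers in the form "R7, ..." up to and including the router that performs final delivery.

R7, R2, R3

At R7: longest match for 79.203.175.196 is 79.202.0.0/15 -> R2
At R2: longest match for 79.203.175.196 is 79.200.0.0/13 -> R3
At R3: longest match for 79.203.175.196 is 79.202.0.0/15 -> LAN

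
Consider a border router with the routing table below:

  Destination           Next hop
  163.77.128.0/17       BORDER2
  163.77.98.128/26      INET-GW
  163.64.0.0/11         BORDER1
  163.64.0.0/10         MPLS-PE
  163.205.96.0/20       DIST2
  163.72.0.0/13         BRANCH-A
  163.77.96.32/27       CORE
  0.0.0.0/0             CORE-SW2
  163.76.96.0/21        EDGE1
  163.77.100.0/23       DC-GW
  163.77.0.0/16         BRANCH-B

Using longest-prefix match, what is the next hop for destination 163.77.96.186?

Routes whose prefix contains 163.77.96.186:
  0.0.0.0/0 (default, matches everything) -> CORE-SW2
  163.64.0.0/10 (163.64.0.0 - 163.127.255.255) -> MPLS-PE
  163.64.0.0/11 (163.64.0.0 - 163.95.255.255) -> BORDER1
  163.72.0.0/13 (163.72.0.0 - 163.79.255.255) -> BRANCH-A
  163.77.0.0/16 (163.77.0.0 - 163.77.255.255) -> BRANCH-B
More-specific entries that do NOT match:
  163.77.96.32/27 (163.77.96.32 - 163.77.96.63) does not contain 163.77.96.186
  163.77.98.128/26 (163.77.98.128 - 163.77.98.191) does not contain 163.77.96.186
  163.77.100.0/23 (163.77.100.0 - 163.77.101.255) does not contain 163.77.96.186
  163.76.96.0/21 (163.76.96.0 - 163.76.103.255) does not contain 163.77.96.186
  163.205.96.0/20 (163.205.96.0 - 163.205.111.255) does not contain 163.77.96.186
  163.77.128.0/17 (163.77.128.0 - 163.77.255.255) does not contain 163.77.96.186
Longest matching prefix is /16 -> next hop BRANCH-B.

BRANCH-B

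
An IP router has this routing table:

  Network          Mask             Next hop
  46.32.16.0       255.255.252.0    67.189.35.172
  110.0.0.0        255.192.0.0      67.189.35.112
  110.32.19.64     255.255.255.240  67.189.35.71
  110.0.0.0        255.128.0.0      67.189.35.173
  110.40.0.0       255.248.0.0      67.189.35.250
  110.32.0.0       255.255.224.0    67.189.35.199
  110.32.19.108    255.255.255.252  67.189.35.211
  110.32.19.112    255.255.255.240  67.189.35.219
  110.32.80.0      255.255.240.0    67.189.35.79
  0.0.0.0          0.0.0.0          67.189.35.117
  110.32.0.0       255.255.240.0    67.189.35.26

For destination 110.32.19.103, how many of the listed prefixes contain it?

Prefixes containing 110.32.19.103:
  0.0.0.0/0 (default, matches everything)
  110.0.0.0/9 (110.0.0.0 - 110.127.255.255)
  110.0.0.0/10 (110.0.0.0 - 110.63.255.255)
  110.32.0.0/19 (110.32.0.0 - 110.32.31.255)
Total matching entries: 4.

4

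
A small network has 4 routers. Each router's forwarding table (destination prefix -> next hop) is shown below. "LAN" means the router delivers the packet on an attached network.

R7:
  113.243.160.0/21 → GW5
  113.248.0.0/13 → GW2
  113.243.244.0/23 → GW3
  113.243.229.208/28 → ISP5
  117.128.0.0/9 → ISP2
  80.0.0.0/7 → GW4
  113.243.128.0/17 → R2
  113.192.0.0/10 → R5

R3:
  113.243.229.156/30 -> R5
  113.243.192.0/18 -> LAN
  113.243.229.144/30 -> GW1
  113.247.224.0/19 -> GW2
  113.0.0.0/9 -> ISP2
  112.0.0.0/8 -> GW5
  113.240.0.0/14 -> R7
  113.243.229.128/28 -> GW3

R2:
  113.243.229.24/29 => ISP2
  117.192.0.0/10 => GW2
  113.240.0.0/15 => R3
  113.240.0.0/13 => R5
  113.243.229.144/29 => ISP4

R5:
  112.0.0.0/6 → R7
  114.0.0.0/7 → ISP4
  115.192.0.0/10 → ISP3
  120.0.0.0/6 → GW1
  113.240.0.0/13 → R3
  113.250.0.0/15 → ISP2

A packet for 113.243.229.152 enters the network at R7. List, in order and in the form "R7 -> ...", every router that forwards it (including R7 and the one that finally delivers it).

R7 -> R2 -> R5 -> R3

At R7: longest match for 113.243.229.152 is 113.243.128.0/17 -> R2
At R2: longest match for 113.243.229.152 is 113.240.0.0/13 -> R5
At R5: longest match for 113.243.229.152 is 113.240.0.0/13 -> R3
At R3: longest match for 113.243.229.152 is 113.243.192.0/18 -> LAN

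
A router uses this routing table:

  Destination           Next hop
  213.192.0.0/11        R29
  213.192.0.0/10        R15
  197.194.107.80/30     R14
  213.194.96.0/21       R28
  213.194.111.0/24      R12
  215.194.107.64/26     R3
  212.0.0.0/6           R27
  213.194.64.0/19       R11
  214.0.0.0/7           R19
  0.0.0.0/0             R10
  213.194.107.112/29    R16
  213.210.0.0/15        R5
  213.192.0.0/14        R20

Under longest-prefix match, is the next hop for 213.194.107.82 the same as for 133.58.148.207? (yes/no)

213.194.107.82: longest match 213.192.0.0/14 -> R20
133.58.148.207: longest match 0.0.0.0/0 -> R10

no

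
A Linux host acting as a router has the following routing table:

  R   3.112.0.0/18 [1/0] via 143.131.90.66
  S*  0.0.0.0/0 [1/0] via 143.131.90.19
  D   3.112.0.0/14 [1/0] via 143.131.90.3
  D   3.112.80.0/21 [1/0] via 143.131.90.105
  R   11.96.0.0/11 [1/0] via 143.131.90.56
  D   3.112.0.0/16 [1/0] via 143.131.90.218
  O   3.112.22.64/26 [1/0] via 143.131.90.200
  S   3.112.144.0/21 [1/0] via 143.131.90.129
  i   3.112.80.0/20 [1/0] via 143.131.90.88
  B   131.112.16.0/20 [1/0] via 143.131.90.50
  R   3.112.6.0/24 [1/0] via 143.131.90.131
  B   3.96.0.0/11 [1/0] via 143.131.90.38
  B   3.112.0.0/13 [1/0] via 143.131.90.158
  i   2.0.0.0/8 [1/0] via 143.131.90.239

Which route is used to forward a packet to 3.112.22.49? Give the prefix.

Entries matching 3.112.22.49:
  0.0.0.0/0 (default, matches everything)
  3.96.0.0/11 (3.96.0.0 - 3.127.255.255)
  3.112.0.0/13 (3.112.0.0 - 3.119.255.255)
  3.112.0.0/14 (3.112.0.0 - 3.115.255.255)
  3.112.0.0/16 (3.112.0.0 - 3.112.255.255)
  3.112.0.0/18 (3.112.0.0 - 3.112.63.255)
Most specific is 3.112.0.0/18.

3.112.0.0/18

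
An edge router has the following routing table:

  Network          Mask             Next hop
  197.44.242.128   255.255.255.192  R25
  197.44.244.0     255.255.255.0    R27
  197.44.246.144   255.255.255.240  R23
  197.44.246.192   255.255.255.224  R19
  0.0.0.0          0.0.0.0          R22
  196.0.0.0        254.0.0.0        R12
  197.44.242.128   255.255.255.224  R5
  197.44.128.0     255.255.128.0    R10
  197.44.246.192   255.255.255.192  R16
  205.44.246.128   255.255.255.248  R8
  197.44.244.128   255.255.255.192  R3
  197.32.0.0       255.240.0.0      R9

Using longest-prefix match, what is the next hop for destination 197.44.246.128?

Routes whose prefix contains 197.44.246.128:
  0.0.0.0/0 (default, matches everything) -> R22
  196.0.0.0/7 (196.0.0.0 - 197.255.255.255) -> R12
  197.32.0.0/12 (197.32.0.0 - 197.47.255.255) -> R9
  197.44.128.0/17 (197.44.128.0 - 197.44.255.255) -> R10
More-specific entries that do NOT match:
  205.44.246.128/29 (205.44.246.128 - 205.44.246.135) does not contain 197.44.246.128
  197.44.246.144/28 (197.44.246.144 - 197.44.246.159) does not contain 197.44.246.128
  197.44.246.192/27 (197.44.246.192 - 197.44.246.223) does not contain 197.44.246.128
  197.44.242.128/27 (197.44.242.128 - 197.44.242.159) does not contain 197.44.246.128
  197.44.242.128/26 (197.44.242.128 - 197.44.242.191) does not contain 197.44.246.128
  197.44.246.192/26 (197.44.246.192 - 197.44.246.255) does not contain 197.44.246.128
  197.44.244.128/26 (197.44.244.128 - 197.44.244.191) does not contain 197.44.246.128
  197.44.244.0/24 (197.44.244.0 - 197.44.244.255) does not contain 197.44.246.128
Longest matching prefix is /17 -> next hop R10.

R10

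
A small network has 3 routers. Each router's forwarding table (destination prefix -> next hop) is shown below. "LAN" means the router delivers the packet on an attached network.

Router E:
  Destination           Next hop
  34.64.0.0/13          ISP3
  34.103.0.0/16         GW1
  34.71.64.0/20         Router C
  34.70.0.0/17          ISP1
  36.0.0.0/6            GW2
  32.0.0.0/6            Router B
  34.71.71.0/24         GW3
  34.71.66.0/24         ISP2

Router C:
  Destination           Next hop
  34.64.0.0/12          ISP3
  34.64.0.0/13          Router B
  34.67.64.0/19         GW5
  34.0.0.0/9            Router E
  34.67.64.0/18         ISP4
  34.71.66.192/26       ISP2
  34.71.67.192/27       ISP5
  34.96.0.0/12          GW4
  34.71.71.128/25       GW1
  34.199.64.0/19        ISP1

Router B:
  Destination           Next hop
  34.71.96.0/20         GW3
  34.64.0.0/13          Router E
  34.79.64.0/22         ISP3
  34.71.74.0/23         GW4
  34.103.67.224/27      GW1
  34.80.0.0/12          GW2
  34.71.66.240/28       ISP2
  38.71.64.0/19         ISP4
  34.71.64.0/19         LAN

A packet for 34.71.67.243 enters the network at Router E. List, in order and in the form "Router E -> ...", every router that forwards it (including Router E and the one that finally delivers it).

Router E -> Router C -> Router B

At Router E: longest match for 34.71.67.243 is 34.71.64.0/20 -> Router C
At Router C: longest match for 34.71.67.243 is 34.64.0.0/13 -> Router B
At Router B: longest match for 34.71.67.243 is 34.71.64.0/19 -> LAN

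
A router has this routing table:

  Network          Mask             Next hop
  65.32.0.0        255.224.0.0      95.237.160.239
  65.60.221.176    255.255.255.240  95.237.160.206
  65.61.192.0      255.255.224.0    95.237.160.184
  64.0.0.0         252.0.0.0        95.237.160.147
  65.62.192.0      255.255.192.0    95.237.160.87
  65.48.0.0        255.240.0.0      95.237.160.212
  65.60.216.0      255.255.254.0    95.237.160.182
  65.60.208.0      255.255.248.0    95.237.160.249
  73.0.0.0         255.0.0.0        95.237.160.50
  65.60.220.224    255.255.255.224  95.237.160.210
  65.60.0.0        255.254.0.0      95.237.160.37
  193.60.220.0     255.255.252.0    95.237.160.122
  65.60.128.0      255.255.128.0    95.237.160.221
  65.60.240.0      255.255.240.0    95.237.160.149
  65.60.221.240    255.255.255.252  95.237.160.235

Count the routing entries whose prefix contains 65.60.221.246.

Prefixes containing 65.60.221.246:
  64.0.0.0/6 (64.0.0.0 - 67.255.255.255)
  65.32.0.0/11 (65.32.0.0 - 65.63.255.255)
  65.48.0.0/12 (65.48.0.0 - 65.63.255.255)
  65.60.0.0/15 (65.60.0.0 - 65.61.255.255)
  65.60.128.0/17 (65.60.128.0 - 65.60.255.255)
Total matching entries: 5.

5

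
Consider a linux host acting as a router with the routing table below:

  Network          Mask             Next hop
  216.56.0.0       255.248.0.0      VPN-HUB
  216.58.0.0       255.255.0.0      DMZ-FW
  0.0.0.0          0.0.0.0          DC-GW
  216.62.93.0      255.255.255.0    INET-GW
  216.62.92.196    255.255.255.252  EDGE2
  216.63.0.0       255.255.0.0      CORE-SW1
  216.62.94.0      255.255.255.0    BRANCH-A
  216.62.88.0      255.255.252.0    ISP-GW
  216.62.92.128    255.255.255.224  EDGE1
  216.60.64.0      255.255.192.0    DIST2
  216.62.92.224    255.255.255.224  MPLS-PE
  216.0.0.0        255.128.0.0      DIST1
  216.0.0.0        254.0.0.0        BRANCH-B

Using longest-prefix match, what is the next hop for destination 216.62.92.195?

VPN-HUB

Routes whose prefix contains 216.62.92.195:
  0.0.0.0/0 (default, matches everything) -> DC-GW
  216.0.0.0/7 (216.0.0.0 - 217.255.255.255) -> BRANCH-B
  216.0.0.0/9 (216.0.0.0 - 216.127.255.255) -> DIST1
  216.56.0.0/13 (216.56.0.0 - 216.63.255.255) -> VPN-HUB
More-specific entries that do NOT match:
  216.62.92.196/30 (216.62.92.196 - 216.62.92.199) does not contain 216.62.92.195
  216.62.92.128/27 (216.62.92.128 - 216.62.92.159) does not contain 216.62.92.195
  216.62.92.224/27 (216.62.92.224 - 216.62.92.255) does not contain 216.62.92.195
  216.62.93.0/24 (216.62.93.0 - 216.62.93.255) does not contain 216.62.92.195
  216.62.94.0/24 (216.62.94.0 - 216.62.94.255) does not contain 216.62.92.195
  216.62.88.0/22 (216.62.88.0 - 216.62.91.255) does not contain 216.62.92.195
  216.60.64.0/18 (216.60.64.0 - 216.60.127.255) does not contain 216.62.92.195
  216.58.0.0/16 (216.58.0.0 - 216.58.255.255) does not contain 216.62.92.195
  216.63.0.0/16 (216.63.0.0 - 216.63.255.255) does not contain 216.62.92.195
Longest matching prefix is /13 -> next hop VPN-HUB.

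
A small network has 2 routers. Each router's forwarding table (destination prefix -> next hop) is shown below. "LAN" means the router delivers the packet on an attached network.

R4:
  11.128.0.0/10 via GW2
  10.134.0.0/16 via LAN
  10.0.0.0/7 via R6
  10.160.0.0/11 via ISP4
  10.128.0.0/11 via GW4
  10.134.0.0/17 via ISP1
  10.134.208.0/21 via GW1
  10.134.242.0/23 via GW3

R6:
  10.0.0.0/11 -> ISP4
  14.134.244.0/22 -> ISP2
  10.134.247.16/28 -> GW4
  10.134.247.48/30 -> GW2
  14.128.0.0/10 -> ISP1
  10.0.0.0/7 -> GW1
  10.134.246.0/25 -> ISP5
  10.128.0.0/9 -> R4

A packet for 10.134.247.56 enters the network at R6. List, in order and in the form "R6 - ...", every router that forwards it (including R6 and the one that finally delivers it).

R6 - R4

At R6: longest match for 10.134.247.56 is 10.128.0.0/9 -> R4
At R4: longest match for 10.134.247.56 is 10.134.0.0/16 -> LAN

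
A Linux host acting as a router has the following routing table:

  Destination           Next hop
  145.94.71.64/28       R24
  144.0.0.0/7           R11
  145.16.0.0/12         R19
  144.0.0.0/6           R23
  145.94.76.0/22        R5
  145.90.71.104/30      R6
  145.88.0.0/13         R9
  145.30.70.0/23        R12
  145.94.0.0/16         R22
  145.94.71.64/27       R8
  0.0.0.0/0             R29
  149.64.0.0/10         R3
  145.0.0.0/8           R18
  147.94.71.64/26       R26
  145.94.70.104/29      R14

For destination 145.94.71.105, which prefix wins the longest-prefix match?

Entries matching 145.94.71.105:
  0.0.0.0/0 (default, matches everything)
  144.0.0.0/6 (144.0.0.0 - 147.255.255.255)
  144.0.0.0/7 (144.0.0.0 - 145.255.255.255)
  145.0.0.0/8 (145.0.0.0 - 145.255.255.255)
  145.88.0.0/13 (145.88.0.0 - 145.95.255.255)
  145.94.0.0/16 (145.94.0.0 - 145.94.255.255)
Most specific is 145.94.0.0/16.

145.94.0.0/16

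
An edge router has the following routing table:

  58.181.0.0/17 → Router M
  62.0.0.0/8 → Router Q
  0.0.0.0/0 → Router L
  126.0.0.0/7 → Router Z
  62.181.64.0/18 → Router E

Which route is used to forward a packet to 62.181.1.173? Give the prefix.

Entries matching 62.181.1.173:
  0.0.0.0/0 (default, matches everything)
  62.0.0.0/8 (62.0.0.0 - 62.255.255.255)
Most specific is 62.0.0.0/8.

62.0.0.0/8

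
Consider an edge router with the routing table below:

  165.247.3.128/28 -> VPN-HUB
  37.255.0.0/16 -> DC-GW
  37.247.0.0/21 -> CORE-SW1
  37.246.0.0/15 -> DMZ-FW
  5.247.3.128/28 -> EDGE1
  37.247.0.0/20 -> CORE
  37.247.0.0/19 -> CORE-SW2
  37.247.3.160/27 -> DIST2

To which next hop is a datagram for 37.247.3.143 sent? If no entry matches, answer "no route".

Routes whose prefix contains 37.247.3.143:
  37.246.0.0/15 (37.246.0.0 - 37.247.255.255) -> DMZ-FW
  37.247.0.0/19 (37.247.0.0 - 37.247.31.255) -> CORE-SW2
  37.247.0.0/20 (37.247.0.0 - 37.247.15.255) -> CORE
  37.247.0.0/21 (37.247.0.0 - 37.247.7.255) -> CORE-SW1
More-specific entries that do NOT match:
  165.247.3.128/28 (165.247.3.128 - 165.247.3.143) does not contain 37.247.3.143
  5.247.3.128/28 (5.247.3.128 - 5.247.3.143) does not contain 37.247.3.143
  37.247.3.160/27 (37.247.3.160 - 37.247.3.191) does not contain 37.247.3.143
Longest matching prefix is /21 -> next hop CORE-SW1.

CORE-SW1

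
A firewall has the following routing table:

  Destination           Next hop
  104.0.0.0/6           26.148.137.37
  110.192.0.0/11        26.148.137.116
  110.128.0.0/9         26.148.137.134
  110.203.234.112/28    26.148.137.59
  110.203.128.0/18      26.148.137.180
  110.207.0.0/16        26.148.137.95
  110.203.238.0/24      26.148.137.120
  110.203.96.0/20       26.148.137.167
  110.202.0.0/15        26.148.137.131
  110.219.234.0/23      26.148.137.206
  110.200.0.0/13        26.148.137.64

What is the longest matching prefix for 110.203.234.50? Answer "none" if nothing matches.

110.202.0.0/15

Entries matching 110.203.234.50:
  110.128.0.0/9 (110.128.0.0 - 110.255.255.255)
  110.192.0.0/11 (110.192.0.0 - 110.223.255.255)
  110.200.0.0/13 (110.200.0.0 - 110.207.255.255)
  110.202.0.0/15 (110.202.0.0 - 110.203.255.255)
Most specific is 110.202.0.0/15.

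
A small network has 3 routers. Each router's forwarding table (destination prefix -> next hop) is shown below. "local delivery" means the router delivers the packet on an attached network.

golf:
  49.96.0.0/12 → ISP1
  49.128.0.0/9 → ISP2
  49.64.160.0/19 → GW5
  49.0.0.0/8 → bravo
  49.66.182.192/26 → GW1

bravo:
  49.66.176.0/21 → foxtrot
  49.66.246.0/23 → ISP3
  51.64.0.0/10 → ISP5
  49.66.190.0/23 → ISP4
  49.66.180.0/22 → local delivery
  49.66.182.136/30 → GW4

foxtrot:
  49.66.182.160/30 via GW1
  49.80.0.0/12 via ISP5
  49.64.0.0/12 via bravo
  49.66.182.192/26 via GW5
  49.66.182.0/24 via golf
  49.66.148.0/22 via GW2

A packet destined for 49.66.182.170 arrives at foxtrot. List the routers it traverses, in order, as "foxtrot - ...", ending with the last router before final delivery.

foxtrot - golf - bravo

At foxtrot: longest match for 49.66.182.170 is 49.66.182.0/24 -> golf
At golf: longest match for 49.66.182.170 is 49.0.0.0/8 -> bravo
At bravo: longest match for 49.66.182.170 is 49.66.180.0/22 -> local delivery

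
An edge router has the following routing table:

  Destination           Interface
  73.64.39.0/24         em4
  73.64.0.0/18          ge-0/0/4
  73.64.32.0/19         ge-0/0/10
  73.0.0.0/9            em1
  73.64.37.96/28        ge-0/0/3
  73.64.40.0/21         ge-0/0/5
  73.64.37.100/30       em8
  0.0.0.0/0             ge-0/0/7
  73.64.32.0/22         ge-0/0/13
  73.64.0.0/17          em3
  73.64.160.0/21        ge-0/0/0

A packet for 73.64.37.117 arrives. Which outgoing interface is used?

ge-0/0/10

Routes whose prefix contains 73.64.37.117:
  0.0.0.0/0 (default, matches everything) -> ge-0/0/7
  73.0.0.0/9 (73.0.0.0 - 73.127.255.255) -> em1
  73.64.0.0/17 (73.64.0.0 - 73.64.127.255) -> em3
  73.64.0.0/18 (73.64.0.0 - 73.64.63.255) -> ge-0/0/4
  73.64.32.0/19 (73.64.32.0 - 73.64.63.255) -> ge-0/0/10
More-specific entries that do NOT match:
  73.64.37.100/30 (73.64.37.100 - 73.64.37.103) does not contain 73.64.37.117
  73.64.37.96/28 (73.64.37.96 - 73.64.37.111) does not contain 73.64.37.117
  73.64.39.0/24 (73.64.39.0 - 73.64.39.255) does not contain 73.64.37.117
  73.64.32.0/22 (73.64.32.0 - 73.64.35.255) does not contain 73.64.37.117
  73.64.40.0/21 (73.64.40.0 - 73.64.47.255) does not contain 73.64.37.117
  73.64.160.0/21 (73.64.160.0 - 73.64.167.255) does not contain 73.64.37.117
Longest matching prefix is /19 -> interface ge-0/0/10.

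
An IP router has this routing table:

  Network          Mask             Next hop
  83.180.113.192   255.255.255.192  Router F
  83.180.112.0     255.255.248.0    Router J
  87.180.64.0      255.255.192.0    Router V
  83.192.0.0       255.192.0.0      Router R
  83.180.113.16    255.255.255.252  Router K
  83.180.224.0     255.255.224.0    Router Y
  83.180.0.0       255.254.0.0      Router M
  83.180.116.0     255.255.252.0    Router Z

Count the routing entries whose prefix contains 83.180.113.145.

2

Prefixes containing 83.180.113.145:
  83.180.0.0/15 (83.180.0.0 - 83.181.255.255)
  83.180.112.0/21 (83.180.112.0 - 83.180.119.255)
Total matching entries: 2.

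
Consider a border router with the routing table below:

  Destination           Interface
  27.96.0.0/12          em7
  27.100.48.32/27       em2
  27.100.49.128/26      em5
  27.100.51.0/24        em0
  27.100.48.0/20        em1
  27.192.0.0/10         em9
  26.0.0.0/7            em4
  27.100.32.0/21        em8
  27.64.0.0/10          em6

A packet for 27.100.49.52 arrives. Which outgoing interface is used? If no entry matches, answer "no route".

Routes whose prefix contains 27.100.49.52:
  26.0.0.0/7 (26.0.0.0 - 27.255.255.255) -> em4
  27.64.0.0/10 (27.64.0.0 - 27.127.255.255) -> em6
  27.96.0.0/12 (27.96.0.0 - 27.111.255.255) -> em7
  27.100.48.0/20 (27.100.48.0 - 27.100.63.255) -> em1
More-specific entries that do NOT match:
  27.100.48.32/27 (27.100.48.32 - 27.100.48.63) does not contain 27.100.49.52
  27.100.49.128/26 (27.100.49.128 - 27.100.49.191) does not contain 27.100.49.52
  27.100.51.0/24 (27.100.51.0 - 27.100.51.255) does not contain 27.100.49.52
  27.100.32.0/21 (27.100.32.0 - 27.100.39.255) does not contain 27.100.49.52
Longest matching prefix is /20 -> interface em1.

em1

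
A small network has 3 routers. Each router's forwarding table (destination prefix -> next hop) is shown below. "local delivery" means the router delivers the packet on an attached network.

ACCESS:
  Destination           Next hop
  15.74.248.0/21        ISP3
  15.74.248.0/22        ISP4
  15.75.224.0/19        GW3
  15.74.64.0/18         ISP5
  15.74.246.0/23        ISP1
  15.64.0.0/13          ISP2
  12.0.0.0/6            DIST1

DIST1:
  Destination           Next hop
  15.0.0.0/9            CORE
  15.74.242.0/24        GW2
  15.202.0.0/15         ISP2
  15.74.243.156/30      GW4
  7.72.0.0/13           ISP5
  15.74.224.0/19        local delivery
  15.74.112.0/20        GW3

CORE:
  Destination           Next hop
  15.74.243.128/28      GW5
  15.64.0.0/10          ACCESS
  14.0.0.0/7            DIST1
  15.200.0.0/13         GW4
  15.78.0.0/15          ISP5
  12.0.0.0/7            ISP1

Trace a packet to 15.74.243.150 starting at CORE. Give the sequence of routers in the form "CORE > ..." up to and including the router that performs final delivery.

CORE > ACCESS > DIST1

At CORE: longest match for 15.74.243.150 is 15.64.0.0/10 -> ACCESS
At ACCESS: longest match for 15.74.243.150 is 12.0.0.0/6 -> DIST1
At DIST1: longest match for 15.74.243.150 is 15.74.224.0/19 -> local delivery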